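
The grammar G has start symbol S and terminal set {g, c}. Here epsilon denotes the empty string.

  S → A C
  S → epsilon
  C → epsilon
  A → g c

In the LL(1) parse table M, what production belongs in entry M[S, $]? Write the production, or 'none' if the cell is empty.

FIRST(C) = {epsilon}
FIRST(A) = {g}
FIRST(S) = {epsilon, g}  (via A C)
FOLLOW(S) includes $ since S is the start symbol.
FOLLOW(S): S appears on no right-hand side. Thus FOLLOW(S) = {$}.
For S → A C: FIRST(A C) = {g}, so it goes in M[S, t] for t ∈ {g}.
For S → epsilon: FIRST(epsilon) = {epsilon}, so it goes in M[S, t] for t ∈ {}; since epsilon ∈ FIRST, also for every t ∈ FOLLOW(S) = {$}.

S → epsilon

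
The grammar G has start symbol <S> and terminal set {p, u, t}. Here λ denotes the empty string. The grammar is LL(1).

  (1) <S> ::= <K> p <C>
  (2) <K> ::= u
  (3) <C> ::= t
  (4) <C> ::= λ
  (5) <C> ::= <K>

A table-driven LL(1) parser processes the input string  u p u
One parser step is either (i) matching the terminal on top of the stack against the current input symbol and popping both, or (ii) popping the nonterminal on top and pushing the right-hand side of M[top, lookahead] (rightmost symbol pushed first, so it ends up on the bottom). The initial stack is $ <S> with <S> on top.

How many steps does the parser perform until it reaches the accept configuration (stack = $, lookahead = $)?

7

     Stack        Input    Action
  1  $ <S>        u p u $  expand <S> ::= <K> p <C>
  2  $ <C> p <K>  u p u $  expand <K> ::= u
  3  $ <C> p u    u p u $  match u
  4  $ <C> p      p u $    match p
  5  $ <C>        u $      expand <C> ::= <K>
  6  $ <K>        u $      expand <K> ::= u
  7  $ u          u $      match u
Accept reached after 7 steps.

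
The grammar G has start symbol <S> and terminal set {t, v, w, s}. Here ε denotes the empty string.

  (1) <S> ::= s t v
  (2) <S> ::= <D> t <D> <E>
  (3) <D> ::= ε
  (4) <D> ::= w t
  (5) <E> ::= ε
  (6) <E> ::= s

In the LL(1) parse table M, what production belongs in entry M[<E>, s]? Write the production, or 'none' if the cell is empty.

FIRST(<D>) = {ε, w}
FIRST(<E>) = {ε, s}
FIRST(<S>) = {s, t, w}  (via <D> t <D> <E>)
FOLLOW(<S>) includes $ since <S> is the start symbol.
FOLLOW(<S>): <S> appears on no right-hand side. Thus FOLLOW(<S>) = {$}.
FOLLOW(<E>): in <S>::=<D> t <D> <E>, the suffix after <E> is empty, so FOLLOW(<E>) ⊇ FOLLOW(<S>) = {$}. Thus FOLLOW(<E>) = {$}.
For <E> ::= ε: FIRST(ε) = {ε}, so it goes in M[<E>, t] for t ∈ {}; since ε ∈ FIRST, also for every t ∈ FOLLOW(<E>) = {$}.
For <E> ::= s: FIRST(s) = {s}, so it goes in M[<E>, t] for t ∈ {s}.

<E> ::= s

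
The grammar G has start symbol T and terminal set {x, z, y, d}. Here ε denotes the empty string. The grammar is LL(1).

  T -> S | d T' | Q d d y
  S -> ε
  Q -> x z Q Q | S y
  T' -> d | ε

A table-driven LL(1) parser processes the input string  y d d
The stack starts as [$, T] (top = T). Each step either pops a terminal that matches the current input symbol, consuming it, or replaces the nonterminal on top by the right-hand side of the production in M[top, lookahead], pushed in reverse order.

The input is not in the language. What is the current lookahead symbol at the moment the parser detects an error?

step 1: stack=$ T  input=y d d $  — expand T -> Q d d y
step 2: stack=$ y d d Q  input=y d d $  — expand Q -> S y
step 3: stack=$ y d d y S  input=y d d $  — expand S -> ε
step 4: stack=$ y d d y  input=y d d $  — match y
step 5: stack=$ y d d  input=d d $  — match d
step 6: stack=$ y d  input=d $  — match d
step 7: stack=$ y  input=$  — error: top is terminal y but lookahead is $

$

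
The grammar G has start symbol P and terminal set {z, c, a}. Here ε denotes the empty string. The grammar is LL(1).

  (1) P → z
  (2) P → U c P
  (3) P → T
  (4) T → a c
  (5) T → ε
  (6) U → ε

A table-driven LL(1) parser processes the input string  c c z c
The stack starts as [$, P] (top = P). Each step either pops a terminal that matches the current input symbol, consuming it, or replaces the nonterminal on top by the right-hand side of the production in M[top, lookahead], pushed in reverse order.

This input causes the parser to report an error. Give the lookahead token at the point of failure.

c

     Stack    Input      Action
  1  $ P      c c z c $  expand P → U c P
  2  $ P c U  c c z c $  expand U → ε
  3  $ P c    c c z c $  match c
  4  $ P      c z c $    expand P → U c P
  5  $ P c U  c z c $    expand U → ε
  6  $ P c    c z c $    match c
  7  $ P      z c $      expand P → z
  8  $ z      z c $      match z
  9  $        c $        error: stack empty but input remains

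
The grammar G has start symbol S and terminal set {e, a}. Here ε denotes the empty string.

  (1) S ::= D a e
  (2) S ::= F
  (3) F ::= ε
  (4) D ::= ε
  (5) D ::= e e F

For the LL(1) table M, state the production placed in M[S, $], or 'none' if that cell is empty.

FIRST(F) = {ε}
FIRST(D) = {ε, e}
FIRST(S) = {ε, a, e}  (via D a e, F)
FOLLOW(S) includes $ since S is the start symbol.
FOLLOW(S): S appears on no right-hand side. Thus FOLLOW(S) = {$}.
For S ::= D a e: FIRST(D a e) = {a, e}, so it goes in M[S, t] for t ∈ {a, e}.
For S ::= F: FIRST(F) = {ε}, so it goes in M[S, t] for t ∈ {}; since ε ∈ FIRST, also for every t ∈ FOLLOW(S) = {$}.

S ::= F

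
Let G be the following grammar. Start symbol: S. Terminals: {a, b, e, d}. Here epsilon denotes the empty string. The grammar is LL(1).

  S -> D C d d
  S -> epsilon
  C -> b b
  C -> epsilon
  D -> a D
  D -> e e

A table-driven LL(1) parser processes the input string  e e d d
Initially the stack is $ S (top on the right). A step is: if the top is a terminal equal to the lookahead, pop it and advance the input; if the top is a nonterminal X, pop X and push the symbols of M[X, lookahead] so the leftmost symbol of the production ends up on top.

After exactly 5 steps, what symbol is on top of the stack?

d

step 1: stack=$ S  input=e e d d $  — expand S -> D C d d
step 2: stack=$ d d C D  input=e e d d $  — expand D -> e e
step 3: stack=$ d d C e e  input=e e d d $  — match e
step 4: stack=$ d d C e  input=e d d $  — match e
step 5: stack=$ d d C  input=d d $  — expand C -> epsilon
Stack after step 5: $ d d (top = d).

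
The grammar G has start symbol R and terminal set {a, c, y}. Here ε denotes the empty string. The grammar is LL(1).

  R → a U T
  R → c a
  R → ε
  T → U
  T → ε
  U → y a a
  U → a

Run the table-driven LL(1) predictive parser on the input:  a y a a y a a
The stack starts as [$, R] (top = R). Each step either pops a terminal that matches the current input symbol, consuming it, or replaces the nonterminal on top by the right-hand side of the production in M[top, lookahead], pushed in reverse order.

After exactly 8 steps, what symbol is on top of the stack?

y

step 1: stack=$ R  input=a y a a y a a $  — expand R → a U T
step 2: stack=$ T U a  input=a y a a y a a $  — match a
step 3: stack=$ T U  input=y a a y a a $  — expand U → y a a
step 4: stack=$ T a a y  input=y a a y a a $  — match y
step 5: stack=$ T a a  input=a a y a a $  — match a
step 6: stack=$ T a  input=a y a a $  — match a
step 7: stack=$ T  input=y a a $  — expand T → U
step 8: stack=$ U  input=y a a $  — expand U → y a a
Stack after step 8: $ a a y (top = y).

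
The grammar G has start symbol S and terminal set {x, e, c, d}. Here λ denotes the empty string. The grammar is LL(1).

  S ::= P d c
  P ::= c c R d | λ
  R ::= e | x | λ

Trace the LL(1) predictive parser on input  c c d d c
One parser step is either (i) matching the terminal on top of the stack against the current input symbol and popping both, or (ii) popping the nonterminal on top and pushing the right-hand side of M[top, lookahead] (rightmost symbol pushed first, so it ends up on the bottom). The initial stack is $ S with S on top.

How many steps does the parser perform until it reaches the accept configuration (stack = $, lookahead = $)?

step 1: stack=$ S  input=c c d d c $  — expand S ::= P d c
step 2: stack=$ c d P  input=c c d d c $  — expand P ::= c c R d
step 3: stack=$ c d d R c c  input=c c d d c $  — match c
step 4: stack=$ c d d R c  input=c d d c $  — match c
step 5: stack=$ c d d R  input=d d c $  — expand R ::= λ
step 6: stack=$ c d d  input=d d c $  — match d
step 7: stack=$ c d  input=d c $  — match d
step 8: stack=$ c  input=c $  — match c
Accept reached after 8 steps.

8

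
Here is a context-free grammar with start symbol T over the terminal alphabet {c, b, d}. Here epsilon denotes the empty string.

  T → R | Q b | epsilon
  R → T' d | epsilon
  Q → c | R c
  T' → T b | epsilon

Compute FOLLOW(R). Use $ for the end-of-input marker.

FIRST(T) = {epsilon, b, c, d}  (via R, Q b)
FIRST(T') = {epsilon, b, c, d}  (via T b)
FIRST(R) = {epsilon, b, c, d}  (via T' d)
FIRST(Q) = {b, c, d}  (via R c)
FOLLOW(T) includes $ since T is the start symbol.
FOLLOW(T): in T'→T b, T is followed by b with FIRST {b}. Thus FOLLOW(T) = {$, b}.
FOLLOW(R): in T→R, the suffix after R is empty, so FOLLOW(R) ⊇ FOLLOW(T) = {$, b}; in Q→R c, R is followed by c with FIRST {c}. Thus FOLLOW(R) = {$, b, c}.
FOLLOW(Q): in T→Q b, Q is followed by b with FIRST {b}. Thus FOLLOW(Q) = {b}.
FOLLOW(T'): in R→T' d, T' is followed by d with FIRST {d}. Thus FOLLOW(T') = {d}.

{$, b, c}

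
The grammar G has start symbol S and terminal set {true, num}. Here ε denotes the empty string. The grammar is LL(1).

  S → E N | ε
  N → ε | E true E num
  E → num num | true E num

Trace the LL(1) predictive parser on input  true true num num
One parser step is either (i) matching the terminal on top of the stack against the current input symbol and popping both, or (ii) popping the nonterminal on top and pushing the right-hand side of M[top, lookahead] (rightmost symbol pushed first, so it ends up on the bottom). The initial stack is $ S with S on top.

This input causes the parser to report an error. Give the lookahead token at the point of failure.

$

     Stack                Input                Action
  1  $ S                  true true num num $  expand S → E N
  2  $ N E                true true num num $  expand E → true E num
  3  $ N num E true       true true num num $  match true
  4  $ N num E            true num num $       expand E → true E num
  5  $ N num num E true   true num num $       match true
  6  $ N num num E        num num $            expand E → num num
  7  $ N num num num num  num num $            match num
  8  $ N num num num      num $                match num
  9  $ N num num          $                    error: top is terminal num but lookahead is $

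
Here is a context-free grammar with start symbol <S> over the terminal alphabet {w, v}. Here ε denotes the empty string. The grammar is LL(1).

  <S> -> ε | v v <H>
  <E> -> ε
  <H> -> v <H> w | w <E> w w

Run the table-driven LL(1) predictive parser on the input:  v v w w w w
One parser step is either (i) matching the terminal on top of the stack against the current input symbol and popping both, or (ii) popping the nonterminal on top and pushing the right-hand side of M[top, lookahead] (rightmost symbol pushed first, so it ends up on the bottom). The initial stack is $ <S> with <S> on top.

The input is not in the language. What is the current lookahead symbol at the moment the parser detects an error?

w

     Stack        Input          Action
  1  $ <S>        v v w w w w $  expand <S> -> v v <H>
  2  $ <H> v v    v v w w w w $  match v
  3  $ <H> v      v w w w w $    match v
  4  $ <H>        w w w w $      expand <H> -> w <E> w w
  5  $ w w <E> w  w w w w $      match w
  6  $ w w <E>    w w w $        expand <E> -> ε
  7  $ w w        w w w $        match w
  8  $ w          w w $          match w
  9  $            w $            error: stack empty but input remains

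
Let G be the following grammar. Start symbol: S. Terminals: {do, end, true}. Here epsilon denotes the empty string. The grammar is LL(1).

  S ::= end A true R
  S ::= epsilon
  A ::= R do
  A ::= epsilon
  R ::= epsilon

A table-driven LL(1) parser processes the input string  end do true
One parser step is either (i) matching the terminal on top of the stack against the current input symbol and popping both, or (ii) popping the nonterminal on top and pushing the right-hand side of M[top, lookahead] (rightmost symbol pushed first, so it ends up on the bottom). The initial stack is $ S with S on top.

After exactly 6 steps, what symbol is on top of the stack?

R

     Stack           Input          Action
  1  $ S             end do true $  expand S ::= end A true R
  2  $ R true A end  end do true $  match end
  3  $ R true A      do true $      expand A ::= R do
  4  $ R true do R   do true $      expand R ::= epsilon
  5  $ R true do     do true $      match do
  6  $ R true        true $         match true
Stack after step 6: $ R (top = R).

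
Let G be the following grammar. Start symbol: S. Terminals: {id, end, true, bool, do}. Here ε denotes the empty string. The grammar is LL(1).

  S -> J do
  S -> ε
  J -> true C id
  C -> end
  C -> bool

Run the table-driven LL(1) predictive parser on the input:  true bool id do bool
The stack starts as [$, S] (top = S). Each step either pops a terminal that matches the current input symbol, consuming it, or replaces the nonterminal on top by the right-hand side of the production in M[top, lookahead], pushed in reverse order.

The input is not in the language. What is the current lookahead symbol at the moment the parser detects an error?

bool

     Stack           Input                   Action
  1  $ S             true bool id do bool $  expand S -> J do
  2  $ do J          true bool id do bool $  expand J -> true C id
  3  $ do id C true  true bool id do bool $  match true
  4  $ do id C       bool id do bool $       expand C -> bool
  5  $ do id bool    bool id do bool $       match bool
  6  $ do id         id do bool $            match id
  7  $ do            do bool $               match do
  8  $               bool $                  error: stack empty but input remains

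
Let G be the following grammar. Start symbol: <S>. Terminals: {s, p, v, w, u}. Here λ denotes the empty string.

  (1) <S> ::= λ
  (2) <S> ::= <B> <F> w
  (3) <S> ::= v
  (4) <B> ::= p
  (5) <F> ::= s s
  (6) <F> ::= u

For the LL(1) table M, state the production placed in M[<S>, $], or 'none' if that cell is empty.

FIRST(<B>) = {p}
FIRST(<F>) = {s, u}
FIRST(<S>) = {λ, p, v}  (via <B> <F> w)
FOLLOW(<S>) includes $ since <S> is the start symbol.
FOLLOW(<S>): <S> appears on no right-hand side. Thus FOLLOW(<S>) = {$}.
For <S> ::= λ: FIRST(λ) = {λ}, so it goes in M[<S>, t] for t ∈ {}; since λ ∈ FIRST, also for every t ∈ FOLLOW(<S>) = {$}.
For <S> ::= <B> <F> w: FIRST(<B> <F> w) = {p}, so it goes in M[<S>, t] for t ∈ {p}.
For <S> ::= v: FIRST(v) = {v}, so it goes in M[<S>, t] for t ∈ {v}.

<S> ::= λ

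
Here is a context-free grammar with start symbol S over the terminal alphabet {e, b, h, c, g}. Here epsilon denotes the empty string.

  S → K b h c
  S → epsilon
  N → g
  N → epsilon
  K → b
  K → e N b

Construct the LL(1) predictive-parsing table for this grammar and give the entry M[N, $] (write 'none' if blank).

FIRST(N) = {epsilon, g}
FIRST(K) = {b, e}
FIRST(S) = {epsilon, b, e}  (via K b h c)
FOLLOW(S) includes $ since S is the start symbol.
FOLLOW(N): in K→e N b, N is followed by b with FIRST {b}. Thus FOLLOW(N) = {b}.
For N → g: FIRST(g) = {g}, so it goes in M[N, t] for t ∈ {g}.
For N → epsilon: FIRST(epsilon) = {epsilon}, so it goes in M[N, t] for t ∈ {}; since epsilon ∈ FIRST, also for every t ∈ FOLLOW(N) = {b}.
None of these place a production in M[N, $].

none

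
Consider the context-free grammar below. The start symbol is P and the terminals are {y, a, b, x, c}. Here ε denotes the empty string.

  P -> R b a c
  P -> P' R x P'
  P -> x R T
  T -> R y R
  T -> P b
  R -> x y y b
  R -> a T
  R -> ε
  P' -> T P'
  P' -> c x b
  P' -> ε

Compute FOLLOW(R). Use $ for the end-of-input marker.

FIRST(R): from R->x y y b we get {x}; from R->a T we get {a}; from R->ε we get {ε}. So FIRST(R) = {ε, a, x}.
FIRST(P): from P->R b a c we get {a, b, x}; from P->P' R x P' we get {a, b, c, x, y}; from P->x R T we get {x}. So FIRST(P) = {a, b, c, x, y}.
FIRST(T): from T->R y R we get {a, x, y}; from T->P b we get {a, b, c, x, y}. So FIRST(T) = {a, b, c, x, y}.
FIRST(P'): from P'->T P' we get {a, b, c, x, y}; from P'->c x b we get {c}; from P'->ε we get {ε}. So FIRST(P') = {ε, a, b, c, x, y}.
FOLLOW(P) includes $ since P is the start symbol.
FOLLOW(P): in T->P b, P is followed by b with FIRST {b}. Thus FOLLOW(P) = {$, b}.
FOLLOW(P'): in P->P' R x P' (occurrence 1), P' is followed by R x P' with FIRST {a, x}; in P->P' R x P' (occurrence 2), the suffix after P' is empty, so FOLLOW(P') ⊇ FOLLOW(P) = {$, b}; in P'->T P', the suffix after P' is empty (adds nothing new). Thus FOLLOW(P') = {$, a, b, x}.
FOLLOW(T): in P->x R T, the suffix after T is empty, so FOLLOW(T) ⊇ FOLLOW(P) = {$, b}; in R->a T, the suffix after T is empty, so FOLLOW(T) ⊇ FOLLOW(R) = {$, a, b, c, x, y}; in P'->T P', T is followed by P' with FIRST {ε, a, b, c, x, y}; in P'->T P', the suffix after T is nullable, so FOLLOW(T) ⊇ FOLLOW(P') = {$, a, b, x}. Thus FOLLOW(T) = {$, a, b, c, x, y}.
FOLLOW(R): in P->R b a c, R is followed by b a c with FIRST {b}; in P->P' R x P', R is followed by x P' with FIRST {x}; in P->x R T, R is followed by T with FIRST {a, b, c, x, y}; in T->R y R (occurrence 1), R is followed by y R with FIRST {y}; in T->R y R (occurrence 2), the suffix after R is empty, so FOLLOW(R) ⊇ FOLLOW(T) = {$, a, b, c, x, y}. Thus FOLLOW(R) = {$, a, b, c, x, y}.

{$, a, b, c, x, y}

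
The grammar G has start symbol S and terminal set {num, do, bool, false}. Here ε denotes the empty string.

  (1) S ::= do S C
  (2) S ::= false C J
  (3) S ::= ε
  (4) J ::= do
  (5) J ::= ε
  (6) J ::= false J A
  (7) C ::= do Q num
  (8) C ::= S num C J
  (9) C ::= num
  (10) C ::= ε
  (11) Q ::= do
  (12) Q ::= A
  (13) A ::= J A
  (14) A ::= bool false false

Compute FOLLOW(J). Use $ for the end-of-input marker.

FIRST(S) = {ε, do, false}
FIRST(J) = {ε, do, false}
FIRST(C) = {ε, do, false, num}  (via S num C J)
FIRST(A) = {bool, do, false}  (via J A)
FIRST(Q) = {bool, do, false}  (via A)
FOLLOW(S) includes $ since S is the start symbol.
FOLLOW(S): in S::=do S C, S is followed by C with FIRST {ε, do, false, num}; in S::=do S C, the suffix after S is nullable (adds nothing new); in C::=S num C J, S is followed by num C J with FIRST {num}. Thus FOLLOW(S) = {$, do, false, num}.
FOLLOW(C): in S::=do S C, the suffix after C is empty, so FOLLOW(C) ⊇ FOLLOW(S) = {$, do, false, num}; in S::=false C J, C is followed by J with FIRST {ε, do, false}; in S::=false C J, the suffix after C is nullable, so FOLLOW(C) ⊇ FOLLOW(S) = {$, do, false, num}; in C::=S num C J, C is followed by J with FIRST {ε, do, false}; in C::=S num C J, the suffix after C is nullable (adds nothing new). Thus FOLLOW(C) = {$, do, false, num}.
FOLLOW(J): in S::=false C J, the suffix after J is empty, so FOLLOW(J) ⊇ FOLLOW(S) = {$, do, false, num}; in J::=false J A, J is followed by A with FIRST {bool, do, false}; in C::=S num C J, the suffix after J is empty, so FOLLOW(J) ⊇ FOLLOW(C) = {$, do, false, num}; in A::=J A, J is followed by A with FIRST {bool, do, false}. Thus FOLLOW(J) = {$, bool, do, false, num}.
FOLLOW(Q): in C::=do Q num, Q is followed by num with FIRST {num}. Thus FOLLOW(Q) = {num}.
FOLLOW(A): in J::=false J A, the suffix after A is empty, so FOLLOW(A) ⊇ FOLLOW(J) = {$, bool, do, false, num}; in Q::=A, the suffix after A is empty, so FOLLOW(A) ⊇ FOLLOW(Q) = {num}; in A::=J A, the suffix after A is empty (adds nothing new). Thus FOLLOW(A) = {$, bool, do, false, num}.

{$, bool, do, false, num}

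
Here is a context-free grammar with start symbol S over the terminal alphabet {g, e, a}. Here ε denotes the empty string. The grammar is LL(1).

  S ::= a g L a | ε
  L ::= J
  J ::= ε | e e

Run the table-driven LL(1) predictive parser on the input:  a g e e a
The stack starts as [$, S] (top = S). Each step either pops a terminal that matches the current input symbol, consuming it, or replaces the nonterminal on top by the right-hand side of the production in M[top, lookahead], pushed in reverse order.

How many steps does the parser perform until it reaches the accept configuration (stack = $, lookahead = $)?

8

step 1: stack=$ S  input=a g e e a $  — expand S ::= a g L a
step 2: stack=$ a L g a  input=a g e e a $  — match a
step 3: stack=$ a L g  input=g e e a $  — match g
step 4: stack=$ a L  input=e e a $  — expand L ::= J
step 5: stack=$ a J  input=e e a $  — expand J ::= e e
step 6: stack=$ a e e  input=e e a $  — match e
step 7: stack=$ a e  input=e a $  — match e
step 8: stack=$ a  input=a $  — match a
Accept reached after 8 steps.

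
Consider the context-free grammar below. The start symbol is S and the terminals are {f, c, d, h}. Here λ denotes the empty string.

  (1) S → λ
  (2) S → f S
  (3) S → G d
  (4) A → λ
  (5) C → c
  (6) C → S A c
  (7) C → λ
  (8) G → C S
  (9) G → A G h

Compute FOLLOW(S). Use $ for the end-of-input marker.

FIRST(A): from A→λ we get {λ}. So FIRST(A) = {λ}.
FIRST(S): from S→λ we get {λ}; from S→f S we get {f}; from S→G d we get {c, d, f, h}. So FIRST(S) = {λ, c, d, f, h}.
FIRST(C): from C→c we get {c}; from C→S A c we get {c, d, f, h}; from C→λ we get {λ}. So FIRST(C) = {λ, c, d, f, h}.
FIRST(G): from G→C S we get {λ, c, d, f, h}; from G→A G h we get {c, d, f, h}. So FIRST(G) = {λ, c, d, f, h}.
FOLLOW(S) includes $ since S is the start symbol.
FOLLOW(A): in C→S A c, A is followed by c with FIRST {c}; in G→A G h, A is followed by G h with FIRST {c, d, f, h}. Thus FOLLOW(A) = {c, d, f, h}.
FOLLOW(G): in S→G d, G is followed by d with FIRST {d}; in G→A G h, G is followed by h with FIRST {h}. Thus FOLLOW(G) = {d, h}.
FOLLOW(S): in S→f S, the suffix after S is empty (adds nothing new); in C→S A c, S is followed by A c with FIRST {c}; in G→C S, the suffix after S is empty, so FOLLOW(S) ⊇ FOLLOW(G) = {d, h}. Thus FOLLOW(S) = {$, c, d, h}.
FOLLOW(C): in G→C S, C is followed by S with FIRST {λ, c, d, f, h}; in G→C S, the suffix after C is nullable, so FOLLOW(C) ⊇ FOLLOW(G) = {d, h}. Thus FOLLOW(C) = {c, d, f, h}.

{$, c, d, h}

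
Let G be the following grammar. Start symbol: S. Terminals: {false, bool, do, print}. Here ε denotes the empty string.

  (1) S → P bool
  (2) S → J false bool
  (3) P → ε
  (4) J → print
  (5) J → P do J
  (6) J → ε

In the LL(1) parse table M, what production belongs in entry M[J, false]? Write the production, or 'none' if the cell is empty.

J → ε

FIRST(P) = {ε}
FIRST(J) = {ε, do, print}  (via P do J)
FIRST(S) = {bool, do, false, print}  (via P bool, J false bool)
FOLLOW(S) includes $ since S is the start symbol.
FOLLOW(J): in S→J false bool, J is followed by false bool with FIRST {false}; in J→P do J, the suffix after J is empty (adds nothing new). Thus FOLLOW(J) = {false}.
For J → print: FIRST(print) = {print}, so it goes in M[J, t] for t ∈ {print}.
For J → P do J: FIRST(P do J) = {do}, so it goes in M[J, t] for t ∈ {do}.
For J → ε: FIRST(ε) = {ε}, so it goes in M[J, t] for t ∈ {}; since ε ∈ FIRST, also for every t ∈ FOLLOW(J) = {false}.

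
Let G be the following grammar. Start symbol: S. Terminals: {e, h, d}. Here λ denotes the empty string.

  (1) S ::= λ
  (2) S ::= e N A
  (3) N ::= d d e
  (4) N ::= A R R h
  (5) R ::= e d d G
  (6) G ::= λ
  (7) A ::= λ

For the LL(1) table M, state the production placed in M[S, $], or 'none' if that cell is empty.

FIRST(S) = {λ, e}
FIRST(R) = {e}
FIRST(G) = {λ}
FIRST(A) = {λ}
FIRST(N) = {d, e}  (via A R R h)
FOLLOW(S) includes $ since S is the start symbol.
FOLLOW(S): S appears on no right-hand side. Thus FOLLOW(S) = {$}.
For S ::= λ: FIRST(λ) = {λ}, so it goes in M[S, t] for t ∈ {}; since λ ∈ FIRST, also for every t ∈ FOLLOW(S) = {$}.
For S ::= e N A: FIRST(e N A) = {e}, so it goes in M[S, t] for t ∈ {e}.

S ::= λ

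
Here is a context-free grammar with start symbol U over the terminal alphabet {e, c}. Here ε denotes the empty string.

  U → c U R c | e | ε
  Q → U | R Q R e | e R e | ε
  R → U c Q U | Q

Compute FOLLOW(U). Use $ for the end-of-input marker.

{$, c, e}

FIRST(U): from U→c U R c we get {c}; from U→e we get {e}; from U→ε we get {ε}. So FIRST(U) = {ε, c, e}.
FIRST(Q): from Q→U we get {ε, c, e}; from Q→R Q R e we get {c, e}; from Q→e R e we get {e}; from Q→ε we get {ε}. So FIRST(Q) = {ε, c, e}.
FIRST(R): from R→U c Q U we get {c, e}; from R→Q we get {ε, c, e}. So FIRST(R) = {ε, c, e}.
FOLLOW(U) includes $ since U is the start symbol.
FOLLOW(R): in U→c U R c, R is followed by c with FIRST {c}; in Q→R Q R e (occurrence 1), R is followed by Q R e with FIRST {c, e}; in Q→R Q R e (occurrence 2), R is followed by e with FIRST {e}; in Q→e R e, R is followed by e with FIRST {e}. Thus FOLLOW(R) = {c, e}.
FOLLOW(Q): in Q→R Q R e, Q is followed by R e with FIRST {c, e}; in R→U c Q U, Q is followed by U with FIRST {ε, c, e}; in R→U c Q U, the suffix after Q is nullable, so FOLLOW(Q) ⊇ FOLLOW(R) = {c, e}; in R→Q, the suffix after Q is empty, so FOLLOW(Q) ⊇ FOLLOW(R) = {c, e}. Thus FOLLOW(Q) = {c, e}.
FOLLOW(U): in U→c U R c, U is followed by R c with FIRST {c, e}; in Q→U, the suffix after U is empty, so FOLLOW(U) ⊇ FOLLOW(Q) = {c, e}; in R→U c Q U (occurrence 1), U is followed by c Q U with FIRST {c}; in R→U c Q U (occurrence 2), the suffix after U is empty, so FOLLOW(U) ⊇ FOLLOW(R) = {c, e}. Thus FOLLOW(U) = {$, c, e}.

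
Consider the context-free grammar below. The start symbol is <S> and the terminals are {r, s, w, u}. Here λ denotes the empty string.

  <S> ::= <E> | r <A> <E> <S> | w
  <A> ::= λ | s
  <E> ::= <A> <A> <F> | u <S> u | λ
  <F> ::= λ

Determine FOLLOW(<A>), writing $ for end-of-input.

FIRST(<A>) = {λ, s}
FIRST(<F>) = {λ}
FIRST(<E>) = {λ, s, u}  (via <A> <A> <F>)
FIRST(<S>) = {λ, r, s, u, w}  (via <E>)
FOLLOW(<S>) includes $ since <S> is the start symbol.
FOLLOW(<S>): in <S>::=r <A> <E> <S>, the suffix after <S> is empty (adds nothing new); in <E>::=u <S> u, <S> is followed by u with FIRST {u}. Thus FOLLOW(<S>) = {$, u}.
FOLLOW(<E>): in <S>::=<E>, the suffix after <E> is empty, so FOLLOW(<E>) ⊇ FOLLOW(<S>) = {$, u}; in <S>::=r <A> <E> <S>, <E> is followed by <S> with FIRST {λ, r, s, u, w}; in <S>::=r <A> <E> <S>, the suffix after <E> is nullable, so FOLLOW(<E>) ⊇ FOLLOW(<S>) = {$, u}. Thus FOLLOW(<E>) = {$, r, s, u, w}.
FOLLOW(<A>): in <S>::=r <A> <E> <S>, <A> is followed by <E> <S> with FIRST {λ, r, s, u, w}; in <S>::=r <A> <E> <S>, the suffix after <A> is nullable, so FOLLOW(<A>) ⊇ FOLLOW(<S>) = {$, u}; in <E>::=<A> <A> <F> (occurrence 1), <A> is followed by <A> <F> with FIRST {λ, s}; in <E>::=<A> <A> <F> (occurrence 1), the suffix after <A> is nullable, so FOLLOW(<A>) ⊇ FOLLOW(<E>) = {$, r, s, u, w}; in <E>::=<A> <A> <F> (occurrence 2), <A> is followed by <F> with FIRST {λ}; in <E>::=<A> <A> <F> (occurrence 2), the suffix after <A> is nullable, so FOLLOW(<A>) ⊇ FOLLOW(<E>) = {$, r, s, u, w}. Thus FOLLOW(<A>) = {$, r, s, u, w}.
FOLLOW(<F>): in <E>::=<A> <A> <F>, the suffix after <F> is empty, so FOLLOW(<F>) ⊇ FOLLOW(<E>) = {$, r, s, u, w}. Thus FOLLOW(<F>) = {$, r, s, u, w}.

{$, r, s, u, w}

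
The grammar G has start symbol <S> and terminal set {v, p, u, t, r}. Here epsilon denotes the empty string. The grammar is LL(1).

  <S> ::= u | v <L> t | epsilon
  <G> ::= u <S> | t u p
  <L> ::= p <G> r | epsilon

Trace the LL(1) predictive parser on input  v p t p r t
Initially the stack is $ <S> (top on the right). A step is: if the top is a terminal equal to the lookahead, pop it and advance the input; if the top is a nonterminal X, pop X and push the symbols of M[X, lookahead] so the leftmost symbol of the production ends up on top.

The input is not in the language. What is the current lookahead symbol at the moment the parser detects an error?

step 1: stack=$ <S>  input=v p t p r t $  — expand <S> ::= v <L> t
step 2: stack=$ t <L> v  input=v p t p r t $  — match v
step 3: stack=$ t <L>  input=p t p r t $  — expand <L> ::= p <G> r
step 4: stack=$ t r <G> p  input=p t p r t $  — match p
step 5: stack=$ t r <G>  input=t p r t $  — expand <G> ::= t u p
step 6: stack=$ t r p u t  input=t p r t $  — match t
step 7: stack=$ t r p u  input=p r t $  — error: top is terminal u but lookahead is p

p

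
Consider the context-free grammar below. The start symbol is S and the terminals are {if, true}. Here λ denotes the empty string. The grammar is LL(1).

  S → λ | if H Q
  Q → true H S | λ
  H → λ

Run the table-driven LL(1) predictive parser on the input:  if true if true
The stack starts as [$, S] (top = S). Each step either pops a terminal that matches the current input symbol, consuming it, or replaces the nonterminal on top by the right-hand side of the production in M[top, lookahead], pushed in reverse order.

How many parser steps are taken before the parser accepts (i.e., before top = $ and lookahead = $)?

step 1: stack=$ S  input=if true if true $  — expand S → if H Q
step 2: stack=$ Q H if  input=if true if true $  — match if
step 3: stack=$ Q H  input=true if true $  — expand H → λ
step 4: stack=$ Q  input=true if true $  — expand Q → true H S
step 5: stack=$ S H true  input=true if true $  — match true
step 6: stack=$ S H  input=if true $  — expand H → λ
step 7: stack=$ S  input=if true $  — expand S → if H Q
step 8: stack=$ Q H if  input=if true $  — match if
step 9: stack=$ Q H  input=true $  — expand H → λ
step 10: stack=$ Q  input=true $  — expand Q → true H S
step 11: stack=$ S H true  input=true $  — match true
step 12: stack=$ S H  input=$  — expand H → λ
step 13: stack=$ S  input=$  — expand S → λ
Accept reached after 13 steps.

13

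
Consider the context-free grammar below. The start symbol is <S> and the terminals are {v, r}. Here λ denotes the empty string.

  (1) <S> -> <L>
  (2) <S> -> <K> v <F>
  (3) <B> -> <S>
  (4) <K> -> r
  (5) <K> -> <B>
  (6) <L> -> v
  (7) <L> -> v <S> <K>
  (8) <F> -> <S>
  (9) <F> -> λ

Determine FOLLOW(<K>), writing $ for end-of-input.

{$, r, v}

FIRST(<L>): from <L>->v we get {v}; from <L>->v <S> <K> we get {v}. So FIRST(<L>) = {v}.
FIRST(<S>): from <S>-><L> we get {v}; from <S>-><K> v <F> we get {r, v}. So FIRST(<S>) = {r, v}.
FIRST(<B>): from <B>-><S> we get {r, v}. So FIRST(<B>) = {r, v}.
FIRST(<F>): from <F>-><S> we get {r, v}; from <F>->λ we get {λ}. So FIRST(<F>) = {λ, r, v}.
FIRST(<K>): from <K>->r we get {r}; from <K>-><B> we get {r, v}. So FIRST(<K>) = {r, v}.
FOLLOW(<S>) includes $ since <S> is the start symbol.
FOLLOW(<S>): in <B>-><S>, the suffix after <S> is empty, so FOLLOW(<S>) ⊇ FOLLOW(<B>) = {$, r, v}; in <L>->v <S> <K>, <S> is followed by <K> with FIRST {r, v}; in <F>-><S>, the suffix after <S> is empty, so FOLLOW(<S>) ⊇ FOLLOW(<F>) = {$, r, v}. Thus FOLLOW(<S>) = {$, r, v}.
FOLLOW(<L>): in <S>-><L>, the suffix after <L> is empty, so FOLLOW(<L>) ⊇ FOLLOW(<S>) = {$, r, v}. Thus FOLLOW(<L>) = {$, r, v}.
FOLLOW(<K>): in <S>-><K> v <F>, <K> is followed by v <F> with FIRST {v}; in <L>->v <S> <K>, the suffix after <K> is empty, so FOLLOW(<K>) ⊇ FOLLOW(<L>) = {$, r, v}. Thus FOLLOW(<K>) = {$, r, v}.
FOLLOW(<B>): in <K>-><B>, the suffix after <B> is empty, so FOLLOW(<B>) ⊇ FOLLOW(<K>) = {$, r, v}. Thus FOLLOW(<B>) = {$, r, v}.
FOLLOW(<F>): in <S>-><K> v <F>, the suffix after <F> is empty, so FOLLOW(<F>) ⊇ FOLLOW(<S>) = {$, r, v}. Thus FOLLOW(<F>) = {$, r, v}.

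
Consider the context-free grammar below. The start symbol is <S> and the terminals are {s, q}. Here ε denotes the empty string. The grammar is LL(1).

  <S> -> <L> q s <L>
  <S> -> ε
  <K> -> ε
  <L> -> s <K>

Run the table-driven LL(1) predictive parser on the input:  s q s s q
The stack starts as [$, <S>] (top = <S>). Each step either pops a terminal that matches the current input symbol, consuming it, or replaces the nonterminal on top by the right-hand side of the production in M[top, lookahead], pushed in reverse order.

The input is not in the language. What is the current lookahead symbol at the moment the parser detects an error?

      Stack            Input        Action
   1  $ <S>            s q s s q $  expand <S> -> <L> q s <L>
   2  $ <L> s q <L>    s q s s q $  expand <L> -> s <K>
   3  $ <L> s q <K> s  s q s s q $  match s
   4  $ <L> s q <K>    q s s q $    expand <K> -> ε
   5  $ <L> s q        q s s q $    match q
   6  $ <L> s          s s q $      match s
   7  $ <L>            s q $        expand <L> -> s <K>
   8  $ <K> s          s q $        match s
   9  $ <K>            q $          expand <K> -> ε
  10  $                q $          error: stack empty but input remains

q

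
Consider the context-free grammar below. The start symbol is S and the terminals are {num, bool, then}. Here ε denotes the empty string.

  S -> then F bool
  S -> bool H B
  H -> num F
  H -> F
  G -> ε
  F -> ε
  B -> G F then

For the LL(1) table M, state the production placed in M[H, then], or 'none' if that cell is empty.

FIRST(S): from S->then F bool we get {then}; from S->bool H B we get {bool}. So FIRST(S) = {bool, then}.
FIRST(G): from G->ε we get {ε}. So FIRST(G) = {ε}.
FIRST(F): from F->ε we get {ε}. So FIRST(F) = {ε}.
FIRST(H): from H->num F we get {num}; from H->F we get {ε}. So FIRST(H) = {ε, num}.
FIRST(B): from B->G F then we get {then}. So FIRST(B) = {then}.
FOLLOW(S) includes $ since S is the start symbol.
FOLLOW(H): in S->bool H B, H is followed by B with FIRST {then}. Thus FOLLOW(H) = {then}.
For H -> num F: FIRST(num F) = {num}, so it goes in M[H, t] for t ∈ {num}.
For H -> F: FIRST(F) = {ε}, so it goes in M[H, t] for t ∈ {}; since ε ∈ FIRST, also for every t ∈ FOLLOW(H) = {then}.

H -> F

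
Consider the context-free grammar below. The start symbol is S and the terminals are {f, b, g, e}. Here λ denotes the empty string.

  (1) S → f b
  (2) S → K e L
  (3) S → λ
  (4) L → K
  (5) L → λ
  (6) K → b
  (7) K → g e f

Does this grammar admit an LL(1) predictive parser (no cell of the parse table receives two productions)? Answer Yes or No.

Yes

FIRST(S) = {λ, b, f, g}
FIRST(L) = {λ, b, g}
FIRST(K) = {b, g}
FOLLOW(S) = {$}
FOLLOW(L) = {$}
FOLLOW(K) = {$, e}
Each cell of M receives at most one production.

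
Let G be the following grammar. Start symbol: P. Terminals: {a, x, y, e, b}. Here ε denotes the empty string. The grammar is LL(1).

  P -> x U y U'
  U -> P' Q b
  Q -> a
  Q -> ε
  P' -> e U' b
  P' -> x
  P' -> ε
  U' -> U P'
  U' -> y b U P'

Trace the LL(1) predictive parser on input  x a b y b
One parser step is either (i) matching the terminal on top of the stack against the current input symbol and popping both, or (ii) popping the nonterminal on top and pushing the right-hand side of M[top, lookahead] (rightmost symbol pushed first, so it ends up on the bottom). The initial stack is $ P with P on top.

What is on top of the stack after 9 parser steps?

U

     Stack          Input        Action
  1  $ P            x a b y b $  expand P -> x U y U'
  2  $ U' y U x     x a b y b $  match x
  3  $ U' y U       a b y b $    expand U -> P' Q b
  4  $ U' y b Q P'  a b y b $    expand P' -> ε
  5  $ U' y b Q     a b y b $    expand Q -> a
  6  $ U' y b a     a b y b $    match a
  7  $ U' y b       b y b $      match b
  8  $ U' y         y b $        match y
  9  $ U'           b $          expand U' -> U P'
Stack after step 9: $ P' U (top = U).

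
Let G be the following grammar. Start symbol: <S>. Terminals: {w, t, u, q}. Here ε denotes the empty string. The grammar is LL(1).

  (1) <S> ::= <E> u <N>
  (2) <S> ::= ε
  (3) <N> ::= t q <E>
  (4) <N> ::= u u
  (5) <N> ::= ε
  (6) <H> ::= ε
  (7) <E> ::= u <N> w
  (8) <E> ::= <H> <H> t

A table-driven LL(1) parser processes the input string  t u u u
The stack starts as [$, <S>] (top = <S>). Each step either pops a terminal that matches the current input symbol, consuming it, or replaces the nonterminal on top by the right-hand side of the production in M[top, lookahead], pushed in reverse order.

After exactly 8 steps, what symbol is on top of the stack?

step 1: stack=$ <S>  input=t u u u $  — expand <S> ::= <E> u <N>
step 2: stack=$ <N> u <E>  input=t u u u $  — expand <E> ::= <H> <H> t
step 3: stack=$ <N> u t <H> <H>  input=t u u u $  — expand <H> ::= ε
step 4: stack=$ <N> u t <H>  input=t u u u $  — expand <H> ::= ε
step 5: stack=$ <N> u t  input=t u u u $  — match t
step 6: stack=$ <N> u  input=u u u $  — match u
step 7: stack=$ <N>  input=u u $  — expand <N> ::= u u
step 8: stack=$ u u  input=u u $  — match u
Stack after step 8: $ u (top = u).

u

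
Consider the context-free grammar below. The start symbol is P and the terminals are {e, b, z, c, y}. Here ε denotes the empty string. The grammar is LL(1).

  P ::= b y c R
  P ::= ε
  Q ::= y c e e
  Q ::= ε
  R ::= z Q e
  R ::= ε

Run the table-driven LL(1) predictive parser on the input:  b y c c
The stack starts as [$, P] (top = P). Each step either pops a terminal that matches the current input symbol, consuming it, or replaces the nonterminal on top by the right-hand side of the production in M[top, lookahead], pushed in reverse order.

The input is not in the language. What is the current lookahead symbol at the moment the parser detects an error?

     Stack      Input      Action
  1  $ P        b y c c $  expand P ::= b y c R
  2  $ R c y b  b y c c $  match b
  3  $ R c y    y c c $    match y
  4  $ R c      c c $      match c
  5  $ R        c $        error: M[R, c] is empty

c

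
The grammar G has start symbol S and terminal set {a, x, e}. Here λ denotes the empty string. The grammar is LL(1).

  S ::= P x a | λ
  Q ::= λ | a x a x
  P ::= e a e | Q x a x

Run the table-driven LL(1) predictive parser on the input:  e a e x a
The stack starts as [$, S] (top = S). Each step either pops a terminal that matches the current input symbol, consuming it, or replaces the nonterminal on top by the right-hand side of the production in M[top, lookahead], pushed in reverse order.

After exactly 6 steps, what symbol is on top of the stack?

step 1: stack=$ S  input=e a e x a $  — expand S ::= P x a
step 2: stack=$ a x P  input=e a e x a $  — expand P ::= e a e
step 3: stack=$ a x e a e  input=e a e x a $  — match e
step 4: stack=$ a x e a  input=a e x a $  — match a
step 5: stack=$ a x e  input=e x a $  — match e
step 6: stack=$ a x  input=x a $  — match x
Stack after step 6: $ a (top = a).

a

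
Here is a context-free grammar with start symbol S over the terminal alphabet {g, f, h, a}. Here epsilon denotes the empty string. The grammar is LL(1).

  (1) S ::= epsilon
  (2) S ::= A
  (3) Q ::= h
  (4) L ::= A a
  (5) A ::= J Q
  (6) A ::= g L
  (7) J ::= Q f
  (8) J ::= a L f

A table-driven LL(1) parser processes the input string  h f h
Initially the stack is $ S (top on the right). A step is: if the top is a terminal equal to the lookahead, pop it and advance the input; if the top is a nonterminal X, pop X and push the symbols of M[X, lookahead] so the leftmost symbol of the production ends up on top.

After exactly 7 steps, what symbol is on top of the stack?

     Stack    Input    Action
  1  $ S      h f h $  expand S ::= A
  2  $ A      h f h $  expand A ::= J Q
  3  $ Q J    h f h $  expand J ::= Q f
  4  $ Q f Q  h f h $  expand Q ::= h
  5  $ Q f h  h f h $  match h
  6  $ Q f    f h $    match f
  7  $ Q      h $      expand Q ::= h
Stack after step 7: $ h (top = h).

h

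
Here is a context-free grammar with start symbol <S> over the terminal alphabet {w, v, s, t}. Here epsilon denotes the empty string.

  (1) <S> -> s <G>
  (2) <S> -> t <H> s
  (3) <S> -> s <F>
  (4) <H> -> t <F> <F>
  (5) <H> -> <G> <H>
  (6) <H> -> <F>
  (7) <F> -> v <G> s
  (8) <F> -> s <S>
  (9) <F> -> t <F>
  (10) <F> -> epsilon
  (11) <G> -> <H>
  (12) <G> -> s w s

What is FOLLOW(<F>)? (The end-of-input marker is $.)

{$, s, t, v}

FIRST(<S>): from <S>->s <G> we get {s}; from <S>->t <H> s we get {t}; from <S>->s <F> we get {s}. So FIRST(<S>) = {s, t}.
FIRST(<F>): from <F>->v <G> s we get {v}; from <F>->s <S> we get {s}; from <F>->t <F> we get {t}; from <F>->epsilon we get {epsilon}. So FIRST(<F>) = {epsilon, s, t, v}.
FIRST(<H>): from <H>->t <F> <F> we get {t}; from <H>-><G> <H> we get {epsilon, s, t, v}; from <H>-><F> we get {epsilon, s, t, v}. So FIRST(<H>) = {epsilon, s, t, v}.
FIRST(<G>): from <G>-><H> we get {epsilon, s, t, v}; from <G>->s w s we get {s}. So FIRST(<G>) = {epsilon, s, t, v}.
FOLLOW(<S>) includes $ since <S> is the start symbol.
FOLLOW(<S>): in <F>->s <S>, the suffix after <S> is empty, so FOLLOW(<S>) ⊇ FOLLOW(<F>) = {$, s, t, v}. Thus FOLLOW(<S>) = {$, s, t, v}.
FOLLOW(<H>): in <S>->t <H> s, <H> is followed by s with FIRST {s}; in <H>-><G> <H>, the suffix after <H> is empty (adds nothing new); in <G>-><H>, the suffix after <H> is empty, so FOLLOW(<H>) ⊇ FOLLOW(<G>) = {$, s, t, v}. Thus FOLLOW(<H>) = {$, s, t, v}.
FOLLOW(<F>): in <S>->s <F>, the suffix after <F> is empty, so FOLLOW(<F>) ⊇ FOLLOW(<S>) = {$, s, t, v}; in <H>->t <F> <F> (occurrence 1), <F> is followed by <F> with FIRST {epsilon, s, t, v}; in <H>->t <F> <F> (occurrence 1), the suffix after <F> is nullable, so FOLLOW(<F>) ⊇ FOLLOW(<H>) = {$, s, t, v}; in <H>->t <F> <F> (occurrence 2), the suffix after <F> is empty, so FOLLOW(<F>) ⊇ FOLLOW(<H>) = {$, s, t, v}; in <H>-><F>, the suffix after <F> is empty, so FOLLOW(<F>) ⊇ FOLLOW(<H>) = {$, s, t, v}; in <F>->t <F>, the suffix after <F> is empty (adds nothing new). Thus FOLLOW(<F>) = {$, s, t, v}.
FOLLOW(<G>): in <S>->s <G>, the suffix after <G> is empty, so FOLLOW(<G>) ⊇ FOLLOW(<S>) = {$, s, t, v}; in <H>-><G> <H>, <G> is followed by <H> with FIRST {epsilon, s, t, v}; in <H>-><G> <H>, the suffix after <G> is nullable, so FOLLOW(<G>) ⊇ FOLLOW(<H>) = {$, s, t, v}; in <F>->v <G> s, <G> is followed by s with FIRST {s}. Thus FOLLOW(<G>) = {$, s, t, v}.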